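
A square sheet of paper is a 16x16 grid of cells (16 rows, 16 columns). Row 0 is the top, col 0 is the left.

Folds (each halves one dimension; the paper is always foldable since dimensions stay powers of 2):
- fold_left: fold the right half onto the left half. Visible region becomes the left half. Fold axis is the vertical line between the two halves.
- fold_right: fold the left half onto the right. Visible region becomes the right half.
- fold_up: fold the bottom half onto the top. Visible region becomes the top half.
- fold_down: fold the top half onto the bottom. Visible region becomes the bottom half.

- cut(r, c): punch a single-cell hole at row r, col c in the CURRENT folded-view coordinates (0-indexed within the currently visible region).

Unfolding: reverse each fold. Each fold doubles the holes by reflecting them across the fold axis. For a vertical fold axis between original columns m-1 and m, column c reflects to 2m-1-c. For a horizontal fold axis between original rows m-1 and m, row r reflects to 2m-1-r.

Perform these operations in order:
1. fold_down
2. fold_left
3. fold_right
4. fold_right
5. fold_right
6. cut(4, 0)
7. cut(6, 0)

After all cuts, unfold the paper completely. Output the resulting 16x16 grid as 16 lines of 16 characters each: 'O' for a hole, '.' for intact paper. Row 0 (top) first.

Op 1 fold_down: fold axis h@8; visible region now rows[8,16) x cols[0,16) = 8x16
Op 2 fold_left: fold axis v@8; visible region now rows[8,16) x cols[0,8) = 8x8
Op 3 fold_right: fold axis v@4; visible region now rows[8,16) x cols[4,8) = 8x4
Op 4 fold_right: fold axis v@6; visible region now rows[8,16) x cols[6,8) = 8x2
Op 5 fold_right: fold axis v@7; visible region now rows[8,16) x cols[7,8) = 8x1
Op 6 cut(4, 0): punch at orig (12,7); cuts so far [(12, 7)]; region rows[8,16) x cols[7,8) = 8x1
Op 7 cut(6, 0): punch at orig (14,7); cuts so far [(12, 7), (14, 7)]; region rows[8,16) x cols[7,8) = 8x1
Unfold 1 (reflect across v@7): 4 holes -> [(12, 6), (12, 7), (14, 6), (14, 7)]
Unfold 2 (reflect across v@6): 8 holes -> [(12, 4), (12, 5), (12, 6), (12, 7), (14, 4), (14, 5), (14, 6), (14, 7)]
Unfold 3 (reflect across v@4): 16 holes -> [(12, 0), (12, 1), (12, 2), (12, 3), (12, 4), (12, 5), (12, 6), (12, 7), (14, 0), (14, 1), (14, 2), (14, 3), (14, 4), (14, 5), (14, 6), (14, 7)]
Unfold 4 (reflect across v@8): 32 holes -> [(12, 0), (12, 1), (12, 2), (12, 3), (12, 4), (12, 5), (12, 6), (12, 7), (12, 8), (12, 9), (12, 10), (12, 11), (12, 12), (12, 13), (12, 14), (12, 15), (14, 0), (14, 1), (14, 2), (14, 3), (14, 4), (14, 5), (14, 6), (14, 7), (14, 8), (14, 9), (14, 10), (14, 11), (14, 12), (14, 13), (14, 14), (14, 15)]
Unfold 5 (reflect across h@8): 64 holes -> [(1, 0), (1, 1), (1, 2), (1, 3), (1, 4), (1, 5), (1, 6), (1, 7), (1, 8), (1, 9), (1, 10), (1, 11), (1, 12), (1, 13), (1, 14), (1, 15), (3, 0), (3, 1), (3, 2), (3, 3), (3, 4), (3, 5), (3, 6), (3, 7), (3, 8), (3, 9), (3, 10), (3, 11), (3, 12), (3, 13), (3, 14), (3, 15), (12, 0), (12, 1), (12, 2), (12, 3), (12, 4), (12, 5), (12, 6), (12, 7), (12, 8), (12, 9), (12, 10), (12, 11), (12, 12), (12, 13), (12, 14), (12, 15), (14, 0), (14, 1), (14, 2), (14, 3), (14, 4), (14, 5), (14, 6), (14, 7), (14, 8), (14, 9), (14, 10), (14, 11), (14, 12), (14, 13), (14, 14), (14, 15)]

Answer: ................
OOOOOOOOOOOOOOOO
................
OOOOOOOOOOOOOOOO
................
................
................
................
................
................
................
................
OOOOOOOOOOOOOOOO
................
OOOOOOOOOOOOOOOO
................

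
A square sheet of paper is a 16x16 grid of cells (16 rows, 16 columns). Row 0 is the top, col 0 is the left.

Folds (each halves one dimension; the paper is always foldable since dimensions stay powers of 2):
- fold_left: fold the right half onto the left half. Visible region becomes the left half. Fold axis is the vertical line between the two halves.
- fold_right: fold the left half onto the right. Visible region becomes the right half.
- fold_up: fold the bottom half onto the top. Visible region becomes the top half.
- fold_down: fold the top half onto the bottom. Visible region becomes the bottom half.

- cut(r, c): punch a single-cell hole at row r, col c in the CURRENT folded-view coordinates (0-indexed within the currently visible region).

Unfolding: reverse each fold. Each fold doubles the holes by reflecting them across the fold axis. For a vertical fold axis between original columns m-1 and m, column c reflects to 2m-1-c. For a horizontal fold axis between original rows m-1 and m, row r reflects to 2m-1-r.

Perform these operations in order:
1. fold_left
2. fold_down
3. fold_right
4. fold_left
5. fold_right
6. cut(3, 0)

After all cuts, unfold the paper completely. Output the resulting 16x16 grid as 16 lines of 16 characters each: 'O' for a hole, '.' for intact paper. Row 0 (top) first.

Answer: ................
................
................
................
OOOOOOOOOOOOOOOO
................
................
................
................
................
................
OOOOOOOOOOOOOOOO
................
................
................
................

Derivation:
Op 1 fold_left: fold axis v@8; visible region now rows[0,16) x cols[0,8) = 16x8
Op 2 fold_down: fold axis h@8; visible region now rows[8,16) x cols[0,8) = 8x8
Op 3 fold_right: fold axis v@4; visible region now rows[8,16) x cols[4,8) = 8x4
Op 4 fold_left: fold axis v@6; visible region now rows[8,16) x cols[4,6) = 8x2
Op 5 fold_right: fold axis v@5; visible region now rows[8,16) x cols[5,6) = 8x1
Op 6 cut(3, 0): punch at orig (11,5); cuts so far [(11, 5)]; region rows[8,16) x cols[5,6) = 8x1
Unfold 1 (reflect across v@5): 2 holes -> [(11, 4), (11, 5)]
Unfold 2 (reflect across v@6): 4 holes -> [(11, 4), (11, 5), (11, 6), (11, 7)]
Unfold 3 (reflect across v@4): 8 holes -> [(11, 0), (11, 1), (11, 2), (11, 3), (11, 4), (11, 5), (11, 6), (11, 7)]
Unfold 4 (reflect across h@8): 16 holes -> [(4, 0), (4, 1), (4, 2), (4, 3), (4, 4), (4, 5), (4, 6), (4, 7), (11, 0), (11, 1), (11, 2), (11, 3), (11, 4), (11, 5), (11, 6), (11, 7)]
Unfold 5 (reflect across v@8): 32 holes -> [(4, 0), (4, 1), (4, 2), (4, 3), (4, 4), (4, 5), (4, 6), (4, 7), (4, 8), (4, 9), (4, 10), (4, 11), (4, 12), (4, 13), (4, 14), (4, 15), (11, 0), (11, 1), (11, 2), (11, 3), (11, 4), (11, 5), (11, 6), (11, 7), (11, 8), (11, 9), (11, 10), (11, 11), (11, 12), (11, 13), (11, 14), (11, 15)]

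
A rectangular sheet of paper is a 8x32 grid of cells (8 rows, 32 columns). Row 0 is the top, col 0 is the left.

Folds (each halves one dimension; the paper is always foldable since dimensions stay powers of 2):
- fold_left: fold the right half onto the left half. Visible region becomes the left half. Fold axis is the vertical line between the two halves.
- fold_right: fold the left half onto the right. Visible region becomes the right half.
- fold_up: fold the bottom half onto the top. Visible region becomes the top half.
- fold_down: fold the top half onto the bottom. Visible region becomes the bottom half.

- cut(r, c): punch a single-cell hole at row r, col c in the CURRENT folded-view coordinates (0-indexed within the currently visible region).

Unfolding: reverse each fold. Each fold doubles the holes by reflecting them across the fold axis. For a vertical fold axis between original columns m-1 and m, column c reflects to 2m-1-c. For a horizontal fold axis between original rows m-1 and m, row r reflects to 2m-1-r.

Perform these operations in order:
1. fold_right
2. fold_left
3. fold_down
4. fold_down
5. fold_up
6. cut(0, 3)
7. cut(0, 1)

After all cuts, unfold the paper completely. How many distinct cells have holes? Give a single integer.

Answer: 64

Derivation:
Op 1 fold_right: fold axis v@16; visible region now rows[0,8) x cols[16,32) = 8x16
Op 2 fold_left: fold axis v@24; visible region now rows[0,8) x cols[16,24) = 8x8
Op 3 fold_down: fold axis h@4; visible region now rows[4,8) x cols[16,24) = 4x8
Op 4 fold_down: fold axis h@6; visible region now rows[6,8) x cols[16,24) = 2x8
Op 5 fold_up: fold axis h@7; visible region now rows[6,7) x cols[16,24) = 1x8
Op 6 cut(0, 3): punch at orig (6,19); cuts so far [(6, 19)]; region rows[6,7) x cols[16,24) = 1x8
Op 7 cut(0, 1): punch at orig (6,17); cuts so far [(6, 17), (6, 19)]; region rows[6,7) x cols[16,24) = 1x8
Unfold 1 (reflect across h@7): 4 holes -> [(6, 17), (6, 19), (7, 17), (7, 19)]
Unfold 2 (reflect across h@6): 8 holes -> [(4, 17), (4, 19), (5, 17), (5, 19), (6, 17), (6, 19), (7, 17), (7, 19)]
Unfold 3 (reflect across h@4): 16 holes -> [(0, 17), (0, 19), (1, 17), (1, 19), (2, 17), (2, 19), (3, 17), (3, 19), (4, 17), (4, 19), (5, 17), (5, 19), (6, 17), (6, 19), (7, 17), (7, 19)]
Unfold 4 (reflect across v@24): 32 holes -> [(0, 17), (0, 19), (0, 28), (0, 30), (1, 17), (1, 19), (1, 28), (1, 30), (2, 17), (2, 19), (2, 28), (2, 30), (3, 17), (3, 19), (3, 28), (3, 30), (4, 17), (4, 19), (4, 28), (4, 30), (5, 17), (5, 19), (5, 28), (5, 30), (6, 17), (6, 19), (6, 28), (6, 30), (7, 17), (7, 19), (7, 28), (7, 30)]
Unfold 5 (reflect across v@16): 64 holes -> [(0, 1), (0, 3), (0, 12), (0, 14), (0, 17), (0, 19), (0, 28), (0, 30), (1, 1), (1, 3), (1, 12), (1, 14), (1, 17), (1, 19), (1, 28), (1, 30), (2, 1), (2, 3), (2, 12), (2, 14), (2, 17), (2, 19), (2, 28), (2, 30), (3, 1), (3, 3), (3, 12), (3, 14), (3, 17), (3, 19), (3, 28), (3, 30), (4, 1), (4, 3), (4, 12), (4, 14), (4, 17), (4, 19), (4, 28), (4, 30), (5, 1), (5, 3), (5, 12), (5, 14), (5, 17), (5, 19), (5, 28), (5, 30), (6, 1), (6, 3), (6, 12), (6, 14), (6, 17), (6, 19), (6, 28), (6, 30), (7, 1), (7, 3), (7, 12), (7, 14), (7, 17), (7, 19), (7, 28), (7, 30)]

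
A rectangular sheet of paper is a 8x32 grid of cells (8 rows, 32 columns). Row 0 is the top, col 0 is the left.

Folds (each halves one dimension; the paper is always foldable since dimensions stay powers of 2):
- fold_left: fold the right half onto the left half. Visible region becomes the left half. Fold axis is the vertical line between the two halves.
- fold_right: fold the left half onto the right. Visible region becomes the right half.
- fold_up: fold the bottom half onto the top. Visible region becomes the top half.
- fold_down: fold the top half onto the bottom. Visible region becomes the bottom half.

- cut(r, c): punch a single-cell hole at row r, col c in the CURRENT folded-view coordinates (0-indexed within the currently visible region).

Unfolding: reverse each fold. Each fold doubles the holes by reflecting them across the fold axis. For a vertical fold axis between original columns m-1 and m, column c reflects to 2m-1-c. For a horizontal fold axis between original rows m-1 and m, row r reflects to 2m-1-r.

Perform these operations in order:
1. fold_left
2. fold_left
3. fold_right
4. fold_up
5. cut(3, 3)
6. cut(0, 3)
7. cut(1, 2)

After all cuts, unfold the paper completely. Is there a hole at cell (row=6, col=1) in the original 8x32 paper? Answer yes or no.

Answer: yes

Derivation:
Op 1 fold_left: fold axis v@16; visible region now rows[0,8) x cols[0,16) = 8x16
Op 2 fold_left: fold axis v@8; visible region now rows[0,8) x cols[0,8) = 8x8
Op 3 fold_right: fold axis v@4; visible region now rows[0,8) x cols[4,8) = 8x4
Op 4 fold_up: fold axis h@4; visible region now rows[0,4) x cols[4,8) = 4x4
Op 5 cut(3, 3): punch at orig (3,7); cuts so far [(3, 7)]; region rows[0,4) x cols[4,8) = 4x4
Op 6 cut(0, 3): punch at orig (0,7); cuts so far [(0, 7), (3, 7)]; region rows[0,4) x cols[4,8) = 4x4
Op 7 cut(1, 2): punch at orig (1,6); cuts so far [(0, 7), (1, 6), (3, 7)]; region rows[0,4) x cols[4,8) = 4x4
Unfold 1 (reflect across h@4): 6 holes -> [(0, 7), (1, 6), (3, 7), (4, 7), (6, 6), (7, 7)]
Unfold 2 (reflect across v@4): 12 holes -> [(0, 0), (0, 7), (1, 1), (1, 6), (3, 0), (3, 7), (4, 0), (4, 7), (6, 1), (6, 6), (7, 0), (7, 7)]
Unfold 3 (reflect across v@8): 24 holes -> [(0, 0), (0, 7), (0, 8), (0, 15), (1, 1), (1, 6), (1, 9), (1, 14), (3, 0), (3, 7), (3, 8), (3, 15), (4, 0), (4, 7), (4, 8), (4, 15), (6, 1), (6, 6), (6, 9), (6, 14), (7, 0), (7, 7), (7, 8), (7, 15)]
Unfold 4 (reflect across v@16): 48 holes -> [(0, 0), (0, 7), (0, 8), (0, 15), (0, 16), (0, 23), (0, 24), (0, 31), (1, 1), (1, 6), (1, 9), (1, 14), (1, 17), (1, 22), (1, 25), (1, 30), (3, 0), (3, 7), (3, 8), (3, 15), (3, 16), (3, 23), (3, 24), (3, 31), (4, 0), (4, 7), (4, 8), (4, 15), (4, 16), (4, 23), (4, 24), (4, 31), (6, 1), (6, 6), (6, 9), (6, 14), (6, 17), (6, 22), (6, 25), (6, 30), (7, 0), (7, 7), (7, 8), (7, 15), (7, 16), (7, 23), (7, 24), (7, 31)]
Holes: [(0, 0), (0, 7), (0, 8), (0, 15), (0, 16), (0, 23), (0, 24), (0, 31), (1, 1), (1, 6), (1, 9), (1, 14), (1, 17), (1, 22), (1, 25), (1, 30), (3, 0), (3, 7), (3, 8), (3, 15), (3, 16), (3, 23), (3, 24), (3, 31), (4, 0), (4, 7), (4, 8), (4, 15), (4, 16), (4, 23), (4, 24), (4, 31), (6, 1), (6, 6), (6, 9), (6, 14), (6, 17), (6, 22), (6, 25), (6, 30), (7, 0), (7, 7), (7, 8), (7, 15), (7, 16), (7, 23), (7, 24), (7, 31)]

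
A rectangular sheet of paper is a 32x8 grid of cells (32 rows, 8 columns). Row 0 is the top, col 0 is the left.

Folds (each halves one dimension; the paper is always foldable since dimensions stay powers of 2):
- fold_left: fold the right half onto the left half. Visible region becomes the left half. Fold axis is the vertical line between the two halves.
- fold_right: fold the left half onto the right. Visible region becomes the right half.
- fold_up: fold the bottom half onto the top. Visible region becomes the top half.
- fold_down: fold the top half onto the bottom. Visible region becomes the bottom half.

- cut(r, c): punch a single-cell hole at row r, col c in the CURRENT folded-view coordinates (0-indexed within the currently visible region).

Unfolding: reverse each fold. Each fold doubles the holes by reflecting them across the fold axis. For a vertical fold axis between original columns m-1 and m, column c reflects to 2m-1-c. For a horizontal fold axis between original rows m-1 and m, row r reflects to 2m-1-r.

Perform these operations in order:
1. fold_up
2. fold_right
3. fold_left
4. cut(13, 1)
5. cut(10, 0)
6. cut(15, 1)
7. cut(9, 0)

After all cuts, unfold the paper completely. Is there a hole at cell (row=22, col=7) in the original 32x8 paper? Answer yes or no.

Answer: yes

Derivation:
Op 1 fold_up: fold axis h@16; visible region now rows[0,16) x cols[0,8) = 16x8
Op 2 fold_right: fold axis v@4; visible region now rows[0,16) x cols[4,8) = 16x4
Op 3 fold_left: fold axis v@6; visible region now rows[0,16) x cols[4,6) = 16x2
Op 4 cut(13, 1): punch at orig (13,5); cuts so far [(13, 5)]; region rows[0,16) x cols[4,6) = 16x2
Op 5 cut(10, 0): punch at orig (10,4); cuts so far [(10, 4), (13, 5)]; region rows[0,16) x cols[4,6) = 16x2
Op 6 cut(15, 1): punch at orig (15,5); cuts so far [(10, 4), (13, 5), (15, 5)]; region rows[0,16) x cols[4,6) = 16x2
Op 7 cut(9, 0): punch at orig (9,4); cuts so far [(9, 4), (10, 4), (13, 5), (15, 5)]; region rows[0,16) x cols[4,6) = 16x2
Unfold 1 (reflect across v@6): 8 holes -> [(9, 4), (9, 7), (10, 4), (10, 7), (13, 5), (13, 6), (15, 5), (15, 6)]
Unfold 2 (reflect across v@4): 16 holes -> [(9, 0), (9, 3), (9, 4), (9, 7), (10, 0), (10, 3), (10, 4), (10, 7), (13, 1), (13, 2), (13, 5), (13, 6), (15, 1), (15, 2), (15, 5), (15, 6)]
Unfold 3 (reflect across h@16): 32 holes -> [(9, 0), (9, 3), (9, 4), (9, 7), (10, 0), (10, 3), (10, 4), (10, 7), (13, 1), (13, 2), (13, 5), (13, 6), (15, 1), (15, 2), (15, 5), (15, 6), (16, 1), (16, 2), (16, 5), (16, 6), (18, 1), (18, 2), (18, 5), (18, 6), (21, 0), (21, 3), (21, 4), (21, 7), (22, 0), (22, 3), (22, 4), (22, 7)]
Holes: [(9, 0), (9, 3), (9, 4), (9, 7), (10, 0), (10, 3), (10, 4), (10, 7), (13, 1), (13, 2), (13, 5), (13, 6), (15, 1), (15, 2), (15, 5), (15, 6), (16, 1), (16, 2), (16, 5), (16, 6), (18, 1), (18, 2), (18, 5), (18, 6), (21, 0), (21, 3), (21, 4), (21, 7), (22, 0), (22, 3), (22, 4), (22, 7)]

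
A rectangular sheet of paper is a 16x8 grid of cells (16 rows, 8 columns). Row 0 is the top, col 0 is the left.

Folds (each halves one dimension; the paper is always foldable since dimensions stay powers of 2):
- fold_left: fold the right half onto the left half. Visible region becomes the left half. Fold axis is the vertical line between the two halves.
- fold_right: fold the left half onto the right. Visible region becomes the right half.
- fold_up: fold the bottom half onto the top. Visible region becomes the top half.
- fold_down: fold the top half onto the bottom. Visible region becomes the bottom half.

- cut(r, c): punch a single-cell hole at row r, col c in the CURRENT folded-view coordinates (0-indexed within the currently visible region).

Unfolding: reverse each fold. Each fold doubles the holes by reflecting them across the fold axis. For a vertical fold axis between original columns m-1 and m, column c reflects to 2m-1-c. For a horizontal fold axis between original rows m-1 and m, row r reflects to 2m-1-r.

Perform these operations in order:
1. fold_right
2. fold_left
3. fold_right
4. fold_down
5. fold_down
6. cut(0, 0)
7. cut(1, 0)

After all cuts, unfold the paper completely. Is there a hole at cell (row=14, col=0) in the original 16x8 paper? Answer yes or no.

Op 1 fold_right: fold axis v@4; visible region now rows[0,16) x cols[4,8) = 16x4
Op 2 fold_left: fold axis v@6; visible region now rows[0,16) x cols[4,6) = 16x2
Op 3 fold_right: fold axis v@5; visible region now rows[0,16) x cols[5,6) = 16x1
Op 4 fold_down: fold axis h@8; visible region now rows[8,16) x cols[5,6) = 8x1
Op 5 fold_down: fold axis h@12; visible region now rows[12,16) x cols[5,6) = 4x1
Op 6 cut(0, 0): punch at orig (12,5); cuts so far [(12, 5)]; region rows[12,16) x cols[5,6) = 4x1
Op 7 cut(1, 0): punch at orig (13,5); cuts so far [(12, 5), (13, 5)]; region rows[12,16) x cols[5,6) = 4x1
Unfold 1 (reflect across h@12): 4 holes -> [(10, 5), (11, 5), (12, 5), (13, 5)]
Unfold 2 (reflect across h@8): 8 holes -> [(2, 5), (3, 5), (4, 5), (5, 5), (10, 5), (11, 5), (12, 5), (13, 5)]
Unfold 3 (reflect across v@5): 16 holes -> [(2, 4), (2, 5), (3, 4), (3, 5), (4, 4), (4, 5), (5, 4), (5, 5), (10, 4), (10, 5), (11, 4), (11, 5), (12, 4), (12, 5), (13, 4), (13, 5)]
Unfold 4 (reflect across v@6): 32 holes -> [(2, 4), (2, 5), (2, 6), (2, 7), (3, 4), (3, 5), (3, 6), (3, 7), (4, 4), (4, 5), (4, 6), (4, 7), (5, 4), (5, 5), (5, 6), (5, 7), (10, 4), (10, 5), (10, 6), (10, 7), (11, 4), (11, 5), (11, 6), (11, 7), (12, 4), (12, 5), (12, 6), (12, 7), (13, 4), (13, 5), (13, 6), (13, 7)]
Unfold 5 (reflect across v@4): 64 holes -> [(2, 0), (2, 1), (2, 2), (2, 3), (2, 4), (2, 5), (2, 6), (2, 7), (3, 0), (3, 1), (3, 2), (3, 3), (3, 4), (3, 5), (3, 6), (3, 7), (4, 0), (4, 1), (4, 2), (4, 3), (4, 4), (4, 5), (4, 6), (4, 7), (5, 0), (5, 1), (5, 2), (5, 3), (5, 4), (5, 5), (5, 6), (5, 7), (10, 0), (10, 1), (10, 2), (10, 3), (10, 4), (10, 5), (10, 6), (10, 7), (11, 0), (11, 1), (11, 2), (11, 3), (11, 4), (11, 5), (11, 6), (11, 7), (12, 0), (12, 1), (12, 2), (12, 3), (12, 4), (12, 5), (12, 6), (12, 7), (13, 0), (13, 1), (13, 2), (13, 3), (13, 4), (13, 5), (13, 6), (13, 7)]
Holes: [(2, 0), (2, 1), (2, 2), (2, 3), (2, 4), (2, 5), (2, 6), (2, 7), (3, 0), (3, 1), (3, 2), (3, 3), (3, 4), (3, 5), (3, 6), (3, 7), (4, 0), (4, 1), (4, 2), (4, 3), (4, 4), (4, 5), (4, 6), (4, 7), (5, 0), (5, 1), (5, 2), (5, 3), (5, 4), (5, 5), (5, 6), (5, 7), (10, 0), (10, 1), (10, 2), (10, 3), (10, 4), (10, 5), (10, 6), (10, 7), (11, 0), (11, 1), (11, 2), (11, 3), (11, 4), (11, 5), (11, 6), (11, 7), (12, 0), (12, 1), (12, 2), (12, 3), (12, 4), (12, 5), (12, 6), (12, 7), (13, 0), (13, 1), (13, 2), (13, 3), (13, 4), (13, 5), (13, 6), (13, 7)]

Answer: no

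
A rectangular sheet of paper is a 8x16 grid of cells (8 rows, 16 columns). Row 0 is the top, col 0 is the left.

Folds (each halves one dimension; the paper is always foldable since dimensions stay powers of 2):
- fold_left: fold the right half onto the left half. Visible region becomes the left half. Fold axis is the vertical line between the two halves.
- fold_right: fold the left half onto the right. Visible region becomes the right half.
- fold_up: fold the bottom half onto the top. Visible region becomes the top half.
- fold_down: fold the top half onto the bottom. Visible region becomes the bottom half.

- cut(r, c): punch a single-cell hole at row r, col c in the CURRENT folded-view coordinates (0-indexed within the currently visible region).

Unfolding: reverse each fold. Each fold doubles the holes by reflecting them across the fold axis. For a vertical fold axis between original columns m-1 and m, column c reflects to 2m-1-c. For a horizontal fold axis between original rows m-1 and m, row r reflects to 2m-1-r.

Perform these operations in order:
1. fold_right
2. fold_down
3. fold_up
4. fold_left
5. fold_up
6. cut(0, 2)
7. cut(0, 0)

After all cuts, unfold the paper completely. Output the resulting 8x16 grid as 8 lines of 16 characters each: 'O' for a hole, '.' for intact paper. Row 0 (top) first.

Op 1 fold_right: fold axis v@8; visible region now rows[0,8) x cols[8,16) = 8x8
Op 2 fold_down: fold axis h@4; visible region now rows[4,8) x cols[8,16) = 4x8
Op 3 fold_up: fold axis h@6; visible region now rows[4,6) x cols[8,16) = 2x8
Op 4 fold_left: fold axis v@12; visible region now rows[4,6) x cols[8,12) = 2x4
Op 5 fold_up: fold axis h@5; visible region now rows[4,5) x cols[8,12) = 1x4
Op 6 cut(0, 2): punch at orig (4,10); cuts so far [(4, 10)]; region rows[4,5) x cols[8,12) = 1x4
Op 7 cut(0, 0): punch at orig (4,8); cuts so far [(4, 8), (4, 10)]; region rows[4,5) x cols[8,12) = 1x4
Unfold 1 (reflect across h@5): 4 holes -> [(4, 8), (4, 10), (5, 8), (5, 10)]
Unfold 2 (reflect across v@12): 8 holes -> [(4, 8), (4, 10), (4, 13), (4, 15), (5, 8), (5, 10), (5, 13), (5, 15)]
Unfold 3 (reflect across h@6): 16 holes -> [(4, 8), (4, 10), (4, 13), (4, 15), (5, 8), (5, 10), (5, 13), (5, 15), (6, 8), (6, 10), (6, 13), (6, 15), (7, 8), (7, 10), (7, 13), (7, 15)]
Unfold 4 (reflect across h@4): 32 holes -> [(0, 8), (0, 10), (0, 13), (0, 15), (1, 8), (1, 10), (1, 13), (1, 15), (2, 8), (2, 10), (2, 13), (2, 15), (3, 8), (3, 10), (3, 13), (3, 15), (4, 8), (4, 10), (4, 13), (4, 15), (5, 8), (5, 10), (5, 13), (5, 15), (6, 8), (6, 10), (6, 13), (6, 15), (7, 8), (7, 10), (7, 13), (7, 15)]
Unfold 5 (reflect across v@8): 64 holes -> [(0, 0), (0, 2), (0, 5), (0, 7), (0, 8), (0, 10), (0, 13), (0, 15), (1, 0), (1, 2), (1, 5), (1, 7), (1, 8), (1, 10), (1, 13), (1, 15), (2, 0), (2, 2), (2, 5), (2, 7), (2, 8), (2, 10), (2, 13), (2, 15), (3, 0), (3, 2), (3, 5), (3, 7), (3, 8), (3, 10), (3, 13), (3, 15), (4, 0), (4, 2), (4, 5), (4, 7), (4, 8), (4, 10), (4, 13), (4, 15), (5, 0), (5, 2), (5, 5), (5, 7), (5, 8), (5, 10), (5, 13), (5, 15), (6, 0), (6, 2), (6, 5), (6, 7), (6, 8), (6, 10), (6, 13), (6, 15), (7, 0), (7, 2), (7, 5), (7, 7), (7, 8), (7, 10), (7, 13), (7, 15)]

Answer: O.O..O.OO.O..O.O
O.O..O.OO.O..O.O
O.O..O.OO.O..O.O
O.O..O.OO.O..O.O
O.O..O.OO.O..O.O
O.O..O.OO.O..O.O
O.O..O.OO.O..O.O
O.O..O.OO.O..O.O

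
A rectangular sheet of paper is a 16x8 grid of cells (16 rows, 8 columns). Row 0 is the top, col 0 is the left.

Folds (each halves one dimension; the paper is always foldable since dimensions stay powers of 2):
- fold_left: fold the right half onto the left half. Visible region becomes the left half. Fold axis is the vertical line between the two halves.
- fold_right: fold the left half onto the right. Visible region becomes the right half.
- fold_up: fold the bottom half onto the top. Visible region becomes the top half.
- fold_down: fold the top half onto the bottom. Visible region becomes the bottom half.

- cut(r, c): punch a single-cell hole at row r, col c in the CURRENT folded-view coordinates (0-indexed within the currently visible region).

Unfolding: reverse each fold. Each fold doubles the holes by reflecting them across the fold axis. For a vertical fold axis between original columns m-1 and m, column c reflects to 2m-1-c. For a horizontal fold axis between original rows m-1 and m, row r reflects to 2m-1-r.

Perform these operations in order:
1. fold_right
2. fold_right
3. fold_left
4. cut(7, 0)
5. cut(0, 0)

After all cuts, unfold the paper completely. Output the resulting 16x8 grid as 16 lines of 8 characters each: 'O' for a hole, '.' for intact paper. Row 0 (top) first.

Answer: OOOOOOOO
........
........
........
........
........
........
OOOOOOOO
........
........
........
........
........
........
........
........

Derivation:
Op 1 fold_right: fold axis v@4; visible region now rows[0,16) x cols[4,8) = 16x4
Op 2 fold_right: fold axis v@6; visible region now rows[0,16) x cols[6,8) = 16x2
Op 3 fold_left: fold axis v@7; visible region now rows[0,16) x cols[6,7) = 16x1
Op 4 cut(7, 0): punch at orig (7,6); cuts so far [(7, 6)]; region rows[0,16) x cols[6,7) = 16x1
Op 5 cut(0, 0): punch at orig (0,6); cuts so far [(0, 6), (7, 6)]; region rows[0,16) x cols[6,7) = 16x1
Unfold 1 (reflect across v@7): 4 holes -> [(0, 6), (0, 7), (7, 6), (7, 7)]
Unfold 2 (reflect across v@6): 8 holes -> [(0, 4), (0, 5), (0, 6), (0, 7), (7, 4), (7, 5), (7, 6), (7, 7)]
Unfold 3 (reflect across v@4): 16 holes -> [(0, 0), (0, 1), (0, 2), (0, 3), (0, 4), (0, 5), (0, 6), (0, 7), (7, 0), (7, 1), (7, 2), (7, 3), (7, 4), (7, 5), (7, 6), (7, 7)]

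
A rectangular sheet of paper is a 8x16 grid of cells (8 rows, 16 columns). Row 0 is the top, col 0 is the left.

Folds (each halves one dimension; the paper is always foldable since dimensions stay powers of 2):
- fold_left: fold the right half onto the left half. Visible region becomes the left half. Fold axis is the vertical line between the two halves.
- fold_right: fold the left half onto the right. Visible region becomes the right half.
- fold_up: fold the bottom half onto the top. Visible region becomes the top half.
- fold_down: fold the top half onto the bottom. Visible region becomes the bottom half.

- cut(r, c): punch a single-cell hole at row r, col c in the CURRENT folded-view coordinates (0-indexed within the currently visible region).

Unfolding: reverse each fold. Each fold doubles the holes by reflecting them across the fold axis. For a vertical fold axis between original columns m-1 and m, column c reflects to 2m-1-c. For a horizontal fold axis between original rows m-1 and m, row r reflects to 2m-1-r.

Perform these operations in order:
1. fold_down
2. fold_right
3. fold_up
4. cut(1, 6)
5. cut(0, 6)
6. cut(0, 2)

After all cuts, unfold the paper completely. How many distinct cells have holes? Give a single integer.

Op 1 fold_down: fold axis h@4; visible region now rows[4,8) x cols[0,16) = 4x16
Op 2 fold_right: fold axis v@8; visible region now rows[4,8) x cols[8,16) = 4x8
Op 3 fold_up: fold axis h@6; visible region now rows[4,6) x cols[8,16) = 2x8
Op 4 cut(1, 6): punch at orig (5,14); cuts so far [(5, 14)]; region rows[4,6) x cols[8,16) = 2x8
Op 5 cut(0, 6): punch at orig (4,14); cuts so far [(4, 14), (5, 14)]; region rows[4,6) x cols[8,16) = 2x8
Op 6 cut(0, 2): punch at orig (4,10); cuts so far [(4, 10), (4, 14), (5, 14)]; region rows[4,6) x cols[8,16) = 2x8
Unfold 1 (reflect across h@6): 6 holes -> [(4, 10), (4, 14), (5, 14), (6, 14), (7, 10), (7, 14)]
Unfold 2 (reflect across v@8): 12 holes -> [(4, 1), (4, 5), (4, 10), (4, 14), (5, 1), (5, 14), (6, 1), (6, 14), (7, 1), (7, 5), (7, 10), (7, 14)]
Unfold 3 (reflect across h@4): 24 holes -> [(0, 1), (0, 5), (0, 10), (0, 14), (1, 1), (1, 14), (2, 1), (2, 14), (3, 1), (3, 5), (3, 10), (3, 14), (4, 1), (4, 5), (4, 10), (4, 14), (5, 1), (5, 14), (6, 1), (6, 14), (7, 1), (7, 5), (7, 10), (7, 14)]

Answer: 24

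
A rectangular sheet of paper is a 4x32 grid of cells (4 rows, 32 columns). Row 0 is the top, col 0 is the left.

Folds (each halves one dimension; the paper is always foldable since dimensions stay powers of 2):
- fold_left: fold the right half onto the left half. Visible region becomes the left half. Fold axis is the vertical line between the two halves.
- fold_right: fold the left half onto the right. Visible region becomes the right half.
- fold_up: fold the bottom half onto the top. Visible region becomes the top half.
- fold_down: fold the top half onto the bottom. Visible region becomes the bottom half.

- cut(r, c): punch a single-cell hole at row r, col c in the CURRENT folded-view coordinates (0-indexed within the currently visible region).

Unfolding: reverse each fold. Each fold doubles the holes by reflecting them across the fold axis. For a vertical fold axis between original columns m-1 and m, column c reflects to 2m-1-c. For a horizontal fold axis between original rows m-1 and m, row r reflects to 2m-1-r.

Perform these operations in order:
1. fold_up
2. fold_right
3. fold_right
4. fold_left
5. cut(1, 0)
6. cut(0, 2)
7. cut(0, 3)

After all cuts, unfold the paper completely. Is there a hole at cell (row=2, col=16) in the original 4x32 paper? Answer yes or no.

Answer: yes

Derivation:
Op 1 fold_up: fold axis h@2; visible region now rows[0,2) x cols[0,32) = 2x32
Op 2 fold_right: fold axis v@16; visible region now rows[0,2) x cols[16,32) = 2x16
Op 3 fold_right: fold axis v@24; visible region now rows[0,2) x cols[24,32) = 2x8
Op 4 fold_left: fold axis v@28; visible region now rows[0,2) x cols[24,28) = 2x4
Op 5 cut(1, 0): punch at orig (1,24); cuts so far [(1, 24)]; region rows[0,2) x cols[24,28) = 2x4
Op 6 cut(0, 2): punch at orig (0,26); cuts so far [(0, 26), (1, 24)]; region rows[0,2) x cols[24,28) = 2x4
Op 7 cut(0, 3): punch at orig (0,27); cuts so far [(0, 26), (0, 27), (1, 24)]; region rows[0,2) x cols[24,28) = 2x4
Unfold 1 (reflect across v@28): 6 holes -> [(0, 26), (0, 27), (0, 28), (0, 29), (1, 24), (1, 31)]
Unfold 2 (reflect across v@24): 12 holes -> [(0, 18), (0, 19), (0, 20), (0, 21), (0, 26), (0, 27), (0, 28), (0, 29), (1, 16), (1, 23), (1, 24), (1, 31)]
Unfold 3 (reflect across v@16): 24 holes -> [(0, 2), (0, 3), (0, 4), (0, 5), (0, 10), (0, 11), (0, 12), (0, 13), (0, 18), (0, 19), (0, 20), (0, 21), (0, 26), (0, 27), (0, 28), (0, 29), (1, 0), (1, 7), (1, 8), (1, 15), (1, 16), (1, 23), (1, 24), (1, 31)]
Unfold 4 (reflect across h@2): 48 holes -> [(0, 2), (0, 3), (0, 4), (0, 5), (0, 10), (0, 11), (0, 12), (0, 13), (0, 18), (0, 19), (0, 20), (0, 21), (0, 26), (0, 27), (0, 28), (0, 29), (1, 0), (1, 7), (1, 8), (1, 15), (1, 16), (1, 23), (1, 24), (1, 31), (2, 0), (2, 7), (2, 8), (2, 15), (2, 16), (2, 23), (2, 24), (2, 31), (3, 2), (3, 3), (3, 4), (3, 5), (3, 10), (3, 11), (3, 12), (3, 13), (3, 18), (3, 19), (3, 20), (3, 21), (3, 26), (3, 27), (3, 28), (3, 29)]
Holes: [(0, 2), (0, 3), (0, 4), (0, 5), (0, 10), (0, 11), (0, 12), (0, 13), (0, 18), (0, 19), (0, 20), (0, 21), (0, 26), (0, 27), (0, 28), (0, 29), (1, 0), (1, 7), (1, 8), (1, 15), (1, 16), (1, 23), (1, 24), (1, 31), (2, 0), (2, 7), (2, 8), (2, 15), (2, 16), (2, 23), (2, 24), (2, 31), (3, 2), (3, 3), (3, 4), (3, 5), (3, 10), (3, 11), (3, 12), (3, 13), (3, 18), (3, 19), (3, 20), (3, 21), (3, 26), (3, 27), (3, 28), (3, 29)]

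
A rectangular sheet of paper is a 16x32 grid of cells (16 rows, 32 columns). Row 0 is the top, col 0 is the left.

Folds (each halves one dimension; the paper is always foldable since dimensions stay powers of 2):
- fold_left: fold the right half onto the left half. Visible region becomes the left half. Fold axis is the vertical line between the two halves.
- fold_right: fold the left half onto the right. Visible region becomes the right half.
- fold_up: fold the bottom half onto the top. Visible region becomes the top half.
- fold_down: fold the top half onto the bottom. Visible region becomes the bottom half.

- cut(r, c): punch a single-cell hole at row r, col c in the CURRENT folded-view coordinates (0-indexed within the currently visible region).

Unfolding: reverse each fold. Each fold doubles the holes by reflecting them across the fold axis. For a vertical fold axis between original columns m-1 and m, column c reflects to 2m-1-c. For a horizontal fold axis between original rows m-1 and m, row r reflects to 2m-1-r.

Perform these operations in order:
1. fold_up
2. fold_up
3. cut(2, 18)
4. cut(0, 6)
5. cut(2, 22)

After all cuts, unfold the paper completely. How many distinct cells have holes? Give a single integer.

Answer: 12

Derivation:
Op 1 fold_up: fold axis h@8; visible region now rows[0,8) x cols[0,32) = 8x32
Op 2 fold_up: fold axis h@4; visible region now rows[0,4) x cols[0,32) = 4x32
Op 3 cut(2, 18): punch at orig (2,18); cuts so far [(2, 18)]; region rows[0,4) x cols[0,32) = 4x32
Op 4 cut(0, 6): punch at orig (0,6); cuts so far [(0, 6), (2, 18)]; region rows[0,4) x cols[0,32) = 4x32
Op 5 cut(2, 22): punch at orig (2,22); cuts so far [(0, 6), (2, 18), (2, 22)]; region rows[0,4) x cols[0,32) = 4x32
Unfold 1 (reflect across h@4): 6 holes -> [(0, 6), (2, 18), (2, 22), (5, 18), (5, 22), (7, 6)]
Unfold 2 (reflect across h@8): 12 holes -> [(0, 6), (2, 18), (2, 22), (5, 18), (5, 22), (7, 6), (8, 6), (10, 18), (10, 22), (13, 18), (13, 22), (15, 6)]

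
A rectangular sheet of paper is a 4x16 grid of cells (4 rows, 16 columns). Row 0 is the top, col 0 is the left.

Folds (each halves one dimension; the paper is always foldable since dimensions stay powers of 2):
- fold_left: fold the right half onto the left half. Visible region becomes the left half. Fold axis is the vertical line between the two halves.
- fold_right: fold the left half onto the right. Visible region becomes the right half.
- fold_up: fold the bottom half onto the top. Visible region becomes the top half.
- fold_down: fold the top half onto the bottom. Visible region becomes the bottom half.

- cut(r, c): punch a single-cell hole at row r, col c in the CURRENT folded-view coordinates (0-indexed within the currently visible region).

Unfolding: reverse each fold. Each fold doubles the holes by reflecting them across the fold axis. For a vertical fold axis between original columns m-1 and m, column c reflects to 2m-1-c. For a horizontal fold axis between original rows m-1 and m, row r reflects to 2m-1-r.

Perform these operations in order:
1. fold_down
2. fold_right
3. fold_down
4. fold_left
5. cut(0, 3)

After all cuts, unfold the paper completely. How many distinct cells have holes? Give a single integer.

Answer: 16

Derivation:
Op 1 fold_down: fold axis h@2; visible region now rows[2,4) x cols[0,16) = 2x16
Op 2 fold_right: fold axis v@8; visible region now rows[2,4) x cols[8,16) = 2x8
Op 3 fold_down: fold axis h@3; visible region now rows[3,4) x cols[8,16) = 1x8
Op 4 fold_left: fold axis v@12; visible region now rows[3,4) x cols[8,12) = 1x4
Op 5 cut(0, 3): punch at orig (3,11); cuts so far [(3, 11)]; region rows[3,4) x cols[8,12) = 1x4
Unfold 1 (reflect across v@12): 2 holes -> [(3, 11), (3, 12)]
Unfold 2 (reflect across h@3): 4 holes -> [(2, 11), (2, 12), (3, 11), (3, 12)]
Unfold 3 (reflect across v@8): 8 holes -> [(2, 3), (2, 4), (2, 11), (2, 12), (3, 3), (3, 4), (3, 11), (3, 12)]
Unfold 4 (reflect across h@2): 16 holes -> [(0, 3), (0, 4), (0, 11), (0, 12), (1, 3), (1, 4), (1, 11), (1, 12), (2, 3), (2, 4), (2, 11), (2, 12), (3, 3), (3, 4), (3, 11), (3, 12)]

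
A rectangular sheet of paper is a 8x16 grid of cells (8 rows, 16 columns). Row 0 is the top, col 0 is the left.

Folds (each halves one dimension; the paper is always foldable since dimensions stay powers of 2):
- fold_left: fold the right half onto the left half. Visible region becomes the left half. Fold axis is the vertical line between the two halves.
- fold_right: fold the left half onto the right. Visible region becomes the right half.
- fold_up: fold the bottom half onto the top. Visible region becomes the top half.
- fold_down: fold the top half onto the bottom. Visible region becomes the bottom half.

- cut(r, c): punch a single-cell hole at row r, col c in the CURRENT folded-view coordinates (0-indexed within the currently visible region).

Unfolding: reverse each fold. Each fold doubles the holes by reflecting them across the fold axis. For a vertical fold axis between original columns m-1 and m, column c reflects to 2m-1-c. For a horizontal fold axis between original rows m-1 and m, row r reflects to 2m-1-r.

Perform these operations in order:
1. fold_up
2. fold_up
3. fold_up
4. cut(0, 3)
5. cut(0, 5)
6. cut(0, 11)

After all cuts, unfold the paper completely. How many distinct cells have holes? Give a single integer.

Answer: 24

Derivation:
Op 1 fold_up: fold axis h@4; visible region now rows[0,4) x cols[0,16) = 4x16
Op 2 fold_up: fold axis h@2; visible region now rows[0,2) x cols[0,16) = 2x16
Op 3 fold_up: fold axis h@1; visible region now rows[0,1) x cols[0,16) = 1x16
Op 4 cut(0, 3): punch at orig (0,3); cuts so far [(0, 3)]; region rows[0,1) x cols[0,16) = 1x16
Op 5 cut(0, 5): punch at orig (0,5); cuts so far [(0, 3), (0, 5)]; region rows[0,1) x cols[0,16) = 1x16
Op 6 cut(0, 11): punch at orig (0,11); cuts so far [(0, 3), (0, 5), (0, 11)]; region rows[0,1) x cols[0,16) = 1x16
Unfold 1 (reflect across h@1): 6 holes -> [(0, 3), (0, 5), (0, 11), (1, 3), (1, 5), (1, 11)]
Unfold 2 (reflect across h@2): 12 holes -> [(0, 3), (0, 5), (0, 11), (1, 3), (1, 5), (1, 11), (2, 3), (2, 5), (2, 11), (3, 3), (3, 5), (3, 11)]
Unfold 3 (reflect across h@4): 24 holes -> [(0, 3), (0, 5), (0, 11), (1, 3), (1, 5), (1, 11), (2, 3), (2, 5), (2, 11), (3, 3), (3, 5), (3, 11), (4, 3), (4, 5), (4, 11), (5, 3), (5, 5), (5, 11), (6, 3), (6, 5), (6, 11), (7, 3), (7, 5), (7, 11)]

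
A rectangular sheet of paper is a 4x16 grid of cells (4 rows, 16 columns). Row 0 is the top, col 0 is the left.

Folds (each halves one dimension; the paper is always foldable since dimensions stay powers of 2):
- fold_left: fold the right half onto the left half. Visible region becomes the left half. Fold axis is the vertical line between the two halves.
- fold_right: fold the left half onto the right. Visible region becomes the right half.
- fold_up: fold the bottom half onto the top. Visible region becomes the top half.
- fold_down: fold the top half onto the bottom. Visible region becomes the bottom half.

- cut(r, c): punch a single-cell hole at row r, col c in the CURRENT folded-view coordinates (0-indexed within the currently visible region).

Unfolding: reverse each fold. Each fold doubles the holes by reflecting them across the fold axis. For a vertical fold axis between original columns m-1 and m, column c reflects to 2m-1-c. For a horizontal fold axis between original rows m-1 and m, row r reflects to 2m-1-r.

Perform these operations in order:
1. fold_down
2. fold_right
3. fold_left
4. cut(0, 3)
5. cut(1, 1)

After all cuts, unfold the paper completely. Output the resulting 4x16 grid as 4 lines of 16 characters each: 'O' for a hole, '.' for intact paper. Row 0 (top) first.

Op 1 fold_down: fold axis h@2; visible region now rows[2,4) x cols[0,16) = 2x16
Op 2 fold_right: fold axis v@8; visible region now rows[2,4) x cols[8,16) = 2x8
Op 3 fold_left: fold axis v@12; visible region now rows[2,4) x cols[8,12) = 2x4
Op 4 cut(0, 3): punch at orig (2,11); cuts so far [(2, 11)]; region rows[2,4) x cols[8,12) = 2x4
Op 5 cut(1, 1): punch at orig (3,9); cuts so far [(2, 11), (3, 9)]; region rows[2,4) x cols[8,12) = 2x4
Unfold 1 (reflect across v@12): 4 holes -> [(2, 11), (2, 12), (3, 9), (3, 14)]
Unfold 2 (reflect across v@8): 8 holes -> [(2, 3), (2, 4), (2, 11), (2, 12), (3, 1), (3, 6), (3, 9), (3, 14)]
Unfold 3 (reflect across h@2): 16 holes -> [(0, 1), (0, 6), (0, 9), (0, 14), (1, 3), (1, 4), (1, 11), (1, 12), (2, 3), (2, 4), (2, 11), (2, 12), (3, 1), (3, 6), (3, 9), (3, 14)]

Answer: .O....O..O....O.
...OO......OO...
...OO......OO...
.O....O..O....O.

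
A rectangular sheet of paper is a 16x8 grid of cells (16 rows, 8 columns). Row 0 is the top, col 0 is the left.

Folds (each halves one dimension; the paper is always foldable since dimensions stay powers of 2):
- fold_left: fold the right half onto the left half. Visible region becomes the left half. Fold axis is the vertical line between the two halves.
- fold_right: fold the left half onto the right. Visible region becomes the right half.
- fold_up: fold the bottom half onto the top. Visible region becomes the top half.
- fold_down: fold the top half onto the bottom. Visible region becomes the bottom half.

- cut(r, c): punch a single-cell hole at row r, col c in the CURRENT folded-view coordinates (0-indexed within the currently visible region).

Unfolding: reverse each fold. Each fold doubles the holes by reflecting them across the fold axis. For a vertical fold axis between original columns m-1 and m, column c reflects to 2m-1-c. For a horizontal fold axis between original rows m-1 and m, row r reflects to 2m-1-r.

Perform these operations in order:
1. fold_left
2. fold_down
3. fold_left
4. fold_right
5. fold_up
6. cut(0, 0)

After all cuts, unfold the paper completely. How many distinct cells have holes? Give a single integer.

Op 1 fold_left: fold axis v@4; visible region now rows[0,16) x cols[0,4) = 16x4
Op 2 fold_down: fold axis h@8; visible region now rows[8,16) x cols[0,4) = 8x4
Op 3 fold_left: fold axis v@2; visible region now rows[8,16) x cols[0,2) = 8x2
Op 4 fold_right: fold axis v@1; visible region now rows[8,16) x cols[1,2) = 8x1
Op 5 fold_up: fold axis h@12; visible region now rows[8,12) x cols[1,2) = 4x1
Op 6 cut(0, 0): punch at orig (8,1); cuts so far [(8, 1)]; region rows[8,12) x cols[1,2) = 4x1
Unfold 1 (reflect across h@12): 2 holes -> [(8, 1), (15, 1)]
Unfold 2 (reflect across v@1): 4 holes -> [(8, 0), (8, 1), (15, 0), (15, 1)]
Unfold 3 (reflect across v@2): 8 holes -> [(8, 0), (8, 1), (8, 2), (8, 3), (15, 0), (15, 1), (15, 2), (15, 3)]
Unfold 4 (reflect across h@8): 16 holes -> [(0, 0), (0, 1), (0, 2), (0, 3), (7, 0), (7, 1), (7, 2), (7, 3), (8, 0), (8, 1), (8, 2), (8, 3), (15, 0), (15, 1), (15, 2), (15, 3)]
Unfold 5 (reflect across v@4): 32 holes -> [(0, 0), (0, 1), (0, 2), (0, 3), (0, 4), (0, 5), (0, 6), (0, 7), (7, 0), (7, 1), (7, 2), (7, 3), (7, 4), (7, 5), (7, 6), (7, 7), (8, 0), (8, 1), (8, 2), (8, 3), (8, 4), (8, 5), (8, 6), (8, 7), (15, 0), (15, 1), (15, 2), (15, 3), (15, 4), (15, 5), (15, 6), (15, 7)]

Answer: 32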